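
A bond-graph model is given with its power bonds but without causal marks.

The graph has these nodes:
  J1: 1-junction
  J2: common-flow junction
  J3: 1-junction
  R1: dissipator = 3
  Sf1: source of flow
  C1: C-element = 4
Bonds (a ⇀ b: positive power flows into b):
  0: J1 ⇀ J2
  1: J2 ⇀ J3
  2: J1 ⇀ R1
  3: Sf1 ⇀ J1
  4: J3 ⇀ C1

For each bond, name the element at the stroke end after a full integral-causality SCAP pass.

bond 3 |Sf1  (source Sf1 imposes f)
bond 0 |J1  (1-jn J1 has f-setter on 3)
bond 2 |J1  (J1: bond 3 brought flow, rest push out)
bond 1 |J2  (J2: bond 0 brought flow, rest push out)
bond 4 |J3  (1-jn J3 has f-setter on 1)

bond 0 stroke→J1
bond 1 stroke→J2
bond 2 stroke→J1
bond 3 stroke→Sf1
bond 4 stroke→J3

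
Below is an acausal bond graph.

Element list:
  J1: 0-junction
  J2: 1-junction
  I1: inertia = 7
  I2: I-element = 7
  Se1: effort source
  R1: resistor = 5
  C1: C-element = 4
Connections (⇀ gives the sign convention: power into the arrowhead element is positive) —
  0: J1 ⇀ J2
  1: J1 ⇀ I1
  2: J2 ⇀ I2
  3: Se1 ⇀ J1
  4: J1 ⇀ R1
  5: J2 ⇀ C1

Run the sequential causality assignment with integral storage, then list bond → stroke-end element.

#3 stroke→J1  (Se1 (Se) sets effort on bond)
#0 stroke→J2  (J1: bond 3 brought effort, rest push out)
#1 stroke→I1  (J1: bond 3 brought effort, rest push out)
#4 stroke→R1  (J1: bond 3 brought effort, rest push out)
#2 stroke→I2  (prefer integral on I2)
#5 stroke→J2  (J2 flow already set via bond 2)

b0 stroke→J2
b1 stroke→I1
b2 stroke→I2
b3 stroke→J1
b4 stroke→R1
b5 stroke→J2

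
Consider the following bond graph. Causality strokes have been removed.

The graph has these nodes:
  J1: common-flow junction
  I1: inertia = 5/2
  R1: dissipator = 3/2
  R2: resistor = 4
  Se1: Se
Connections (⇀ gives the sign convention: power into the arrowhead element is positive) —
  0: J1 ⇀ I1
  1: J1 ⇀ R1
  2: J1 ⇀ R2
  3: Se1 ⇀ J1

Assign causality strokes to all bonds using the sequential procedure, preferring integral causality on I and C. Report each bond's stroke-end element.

β3 stroke→J1  (Se1 fixes effort; stroke away)
β0 stroke→I1  (prefer integral on I1)
β1 stroke→J1  (J1 flow already set via bond 0)
β2 stroke→J1  (1-jn J1 has f-setter on 0)

b0 →I1
b1 →J1
b2 →J1
b3 →J1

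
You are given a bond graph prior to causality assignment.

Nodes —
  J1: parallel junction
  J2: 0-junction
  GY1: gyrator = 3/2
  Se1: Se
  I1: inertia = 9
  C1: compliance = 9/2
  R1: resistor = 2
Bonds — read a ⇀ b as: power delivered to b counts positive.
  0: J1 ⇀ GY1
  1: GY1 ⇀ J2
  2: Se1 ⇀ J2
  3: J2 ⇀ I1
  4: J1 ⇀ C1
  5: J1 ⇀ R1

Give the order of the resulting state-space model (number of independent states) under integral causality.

bond 2 |J2  (Se1 (Se) sets effort on bond)
bond 1 |GY1  (J2: bond 2 brought effort, rest push out)
bond 3 |I1  (common-e at J2 fixed by 2)
bond 0 |GY1  (GY GY1: same side as bond 1)
bond 4 |J1  (prefer integral on C1)
bond 5 |R1  (J1: bond 4 brought effort, rest push out)

2  (C1, I1 all integral)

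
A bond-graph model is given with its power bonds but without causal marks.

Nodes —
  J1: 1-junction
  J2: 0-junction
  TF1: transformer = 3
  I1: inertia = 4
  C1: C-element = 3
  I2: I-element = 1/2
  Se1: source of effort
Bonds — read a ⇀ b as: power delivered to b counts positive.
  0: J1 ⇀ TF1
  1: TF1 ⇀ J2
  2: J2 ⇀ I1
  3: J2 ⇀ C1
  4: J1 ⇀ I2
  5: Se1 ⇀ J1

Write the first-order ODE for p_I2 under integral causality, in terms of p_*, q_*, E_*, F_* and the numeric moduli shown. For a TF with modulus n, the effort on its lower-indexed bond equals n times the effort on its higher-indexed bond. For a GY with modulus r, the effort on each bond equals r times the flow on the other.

dp_I2/dt = E_Se1 - q_C1

β5 stroke at J1  (source Se1 imposes e)
β2 stroke at I1  (I1 integral (f out))
β3 stroke at J2  (C1 outputs effort q/C1)
β1 stroke at TF1  (J2 effort already set via bond 3)
β0 stroke at J1  (TF TF1: opposite of bond 1)
β4 stroke at I2  (J1 needs exactly one f-in)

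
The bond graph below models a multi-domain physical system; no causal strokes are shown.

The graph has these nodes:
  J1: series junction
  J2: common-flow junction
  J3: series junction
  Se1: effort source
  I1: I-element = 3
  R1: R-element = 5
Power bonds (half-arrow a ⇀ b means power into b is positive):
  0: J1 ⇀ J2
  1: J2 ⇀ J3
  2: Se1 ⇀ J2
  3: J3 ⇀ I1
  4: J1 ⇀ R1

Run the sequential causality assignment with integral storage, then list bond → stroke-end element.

#2 |J2  (Se1 fixes effort; stroke away)
#3 |I1  (I1 integral (f out))
#1 |J3  (common-f at J3 fixed by 3)
#0 |J2  (common-f at J2 fixed by 1)
#4 |J1  (J1 flow already set via bond 0)

β0 →J2
β1 →J3
β2 →J2
β3 →I1
β4 →J1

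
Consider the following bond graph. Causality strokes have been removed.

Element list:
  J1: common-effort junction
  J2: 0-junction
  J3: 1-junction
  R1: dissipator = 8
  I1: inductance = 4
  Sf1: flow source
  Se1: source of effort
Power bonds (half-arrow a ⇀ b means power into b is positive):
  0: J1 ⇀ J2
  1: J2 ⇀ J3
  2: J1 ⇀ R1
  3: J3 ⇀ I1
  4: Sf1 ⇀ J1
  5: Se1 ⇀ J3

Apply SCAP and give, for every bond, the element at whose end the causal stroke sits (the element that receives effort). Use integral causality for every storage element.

β0 stroke→J2
β1 stroke→J3
β2 stroke→J1
β3 stroke→I1
β4 stroke→Sf1
β5 stroke→J3

#4 |Sf1  (Sf1: flow source, stroke at near end)
#5 |J3  (Se1: effort source, stroke at far end)
#3 |I1  (I1 integral (f out))
#1 |J3  (1-jn J3 has f-setter on 3)
#0 |J2  (closing 0-jn rule on J2)
#2 |J1  (J1: last free bond brings effort in)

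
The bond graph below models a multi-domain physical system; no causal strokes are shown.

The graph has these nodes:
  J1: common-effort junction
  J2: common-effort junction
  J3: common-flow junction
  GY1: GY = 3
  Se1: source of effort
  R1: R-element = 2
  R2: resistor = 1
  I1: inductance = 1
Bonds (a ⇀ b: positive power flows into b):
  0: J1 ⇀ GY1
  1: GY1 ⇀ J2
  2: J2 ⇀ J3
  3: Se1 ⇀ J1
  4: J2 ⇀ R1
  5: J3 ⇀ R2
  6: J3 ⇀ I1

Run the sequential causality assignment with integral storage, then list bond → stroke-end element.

b0 stroke→GY1
b1 stroke→GY1
b2 stroke→J3
b3 stroke→J1
b4 stroke→J2
b5 stroke→J3
b6 stroke→I1

#3 →J1  (Se1 fixes effort; stroke away)
#0 →GY1  (J1: bond 3 brought effort, rest push out)
#1 →GY1  (GY GY1: same side as bond 0)
#6 →I1  (I1: I, integral causality)
#2 →J3  (1-jn J3 has f-setter on 6)
#5 →J3  (common-f at J3 fixed by 6)
#4 →J2  (J2 needs exactly one e-in)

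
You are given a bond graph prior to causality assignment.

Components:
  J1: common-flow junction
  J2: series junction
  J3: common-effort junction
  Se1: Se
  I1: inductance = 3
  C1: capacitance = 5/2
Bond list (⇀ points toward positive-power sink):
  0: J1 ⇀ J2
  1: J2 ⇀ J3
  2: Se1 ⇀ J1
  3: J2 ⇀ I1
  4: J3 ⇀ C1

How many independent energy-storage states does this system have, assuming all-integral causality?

2  (C1, I1 all integral)

β2 |J1  (Se1: effort source, stroke at far end)
β0 |J2  (J1 needs exactly one f-in)
β3 |I1  (prefer integral on I1)
β1 |J2  (common-f at J2 fixed by 3)
β4 |J3  (J3: last free bond brings effort in)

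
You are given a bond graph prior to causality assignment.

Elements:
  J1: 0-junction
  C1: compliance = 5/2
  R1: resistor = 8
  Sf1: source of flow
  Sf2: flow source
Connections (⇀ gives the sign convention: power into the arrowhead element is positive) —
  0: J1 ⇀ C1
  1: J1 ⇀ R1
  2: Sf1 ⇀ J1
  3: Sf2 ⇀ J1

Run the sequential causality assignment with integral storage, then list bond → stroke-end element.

bond 0 →J1
bond 1 →R1
bond 2 →Sf1
bond 3 →Sf2

#2 →Sf1  (Sf1 fixes flow; stroke at Sf1)
#3 →Sf2  (Sf2 (Sf) sets flow on bond)
#0 →J1  (C1: C, integral causality)
#1 →R1  (J1 effort already set via bond 0)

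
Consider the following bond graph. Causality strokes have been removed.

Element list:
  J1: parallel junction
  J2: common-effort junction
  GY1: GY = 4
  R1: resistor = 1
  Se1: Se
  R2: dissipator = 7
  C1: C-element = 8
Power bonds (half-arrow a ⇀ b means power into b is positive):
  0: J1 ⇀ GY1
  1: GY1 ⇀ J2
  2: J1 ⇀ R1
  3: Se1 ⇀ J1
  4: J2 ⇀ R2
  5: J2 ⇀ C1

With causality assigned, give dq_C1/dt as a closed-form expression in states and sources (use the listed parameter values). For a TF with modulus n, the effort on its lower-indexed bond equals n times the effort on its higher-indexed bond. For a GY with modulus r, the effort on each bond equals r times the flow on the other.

dq_C1/dt = E_Se1/4 - q_C1/56

β3 stroke at J1  (Se1 fixes effort; stroke away)
β0 stroke at GY1  (J1: bond 3 brought effort, rest push out)
β2 stroke at R1  (0-jn J1 has e-setter on 3)
β1 stroke at GY1  (GY1: gyrator matches bond 0)
β5 stroke at J2  (C1 outputs effort q/C1)
β4 stroke at R2  (common-e at J2 fixed by 5)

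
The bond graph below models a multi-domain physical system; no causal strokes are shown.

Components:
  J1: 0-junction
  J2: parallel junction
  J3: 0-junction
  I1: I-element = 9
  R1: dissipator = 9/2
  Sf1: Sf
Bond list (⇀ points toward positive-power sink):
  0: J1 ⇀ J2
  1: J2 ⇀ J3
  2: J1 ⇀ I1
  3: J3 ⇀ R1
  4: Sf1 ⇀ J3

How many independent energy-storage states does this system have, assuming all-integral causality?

1  (I1 all integral)

#4 |Sf1  (Sf1 fixes flow; stroke at Sf1)
#2 |I1  (I1 outputs flow p/I1)
#0 |J1  (J1: last free bond brings effort in)
#1 |J2  (J2 needs exactly one e-in)
#3 |J3  (J3: last free bond brings effort in)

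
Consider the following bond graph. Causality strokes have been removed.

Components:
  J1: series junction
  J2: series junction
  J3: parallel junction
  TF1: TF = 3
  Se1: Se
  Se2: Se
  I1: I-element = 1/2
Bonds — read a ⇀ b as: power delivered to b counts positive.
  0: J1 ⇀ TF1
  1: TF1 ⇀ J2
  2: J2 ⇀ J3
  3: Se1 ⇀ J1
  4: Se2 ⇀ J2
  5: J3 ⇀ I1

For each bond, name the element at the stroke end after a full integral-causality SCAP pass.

b3 stroke→J1  (Se1: effort source, stroke at far end)
b4 stroke→J2  (Se2 fixes effort; stroke away)
b0 stroke→TF1  (only one flow-in slot at J1)
b1 stroke→J2  (through TF1, causality passes straight; one stroke at TF1)
b2 stroke→J3  (only one flow-in slot at J2)
b5 stroke→I1  (J3: bond 2 brought effort, rest push out)

bond 0 |TF1
bond 1 |J2
bond 2 |J3
bond 3 |J1
bond 4 |J2
bond 5 |I1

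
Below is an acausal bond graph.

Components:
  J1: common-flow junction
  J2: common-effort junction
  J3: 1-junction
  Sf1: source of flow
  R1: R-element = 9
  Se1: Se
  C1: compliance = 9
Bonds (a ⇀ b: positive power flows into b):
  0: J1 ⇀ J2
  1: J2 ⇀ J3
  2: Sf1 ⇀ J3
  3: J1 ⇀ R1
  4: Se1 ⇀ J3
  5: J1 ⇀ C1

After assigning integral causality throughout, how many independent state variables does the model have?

β2 stroke at Sf1  (Sf1: flow source, stroke at near end)
β4 stroke at J3  (source Se1 imposes e)
β1 stroke at J3  (J3: bond 2 brought flow, rest push out)
β0 stroke at J2  (J2 needs exactly one e-in)
β3 stroke at J1  (1-jn J1 has f-setter on 0)
β5 stroke at J1  (J1 flow already set via bond 0)

1  (C1 all integral)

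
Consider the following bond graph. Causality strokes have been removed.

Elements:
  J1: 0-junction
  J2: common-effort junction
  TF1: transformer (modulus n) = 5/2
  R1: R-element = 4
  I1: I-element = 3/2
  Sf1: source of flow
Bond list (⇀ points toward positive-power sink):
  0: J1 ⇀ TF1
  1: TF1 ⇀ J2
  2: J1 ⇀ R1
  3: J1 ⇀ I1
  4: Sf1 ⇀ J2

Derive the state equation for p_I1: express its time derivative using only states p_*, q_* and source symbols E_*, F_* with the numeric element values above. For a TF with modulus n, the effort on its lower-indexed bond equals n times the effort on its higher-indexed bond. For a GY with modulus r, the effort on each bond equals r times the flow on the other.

dp_I1/dt = 8*F_Sf1/5 - 8*p_I1/3

β4 stroke at Sf1  (Sf1: flow source, stroke at near end)
β1 stroke at J2  (only one effort-in slot at J2)
β0 stroke at TF1  (through TF1, causality passes straight; one stroke at TF1)
β3 stroke at I1  (I1 integral (f out))
β2 stroke at J1  (J1 needs exactly one e-in)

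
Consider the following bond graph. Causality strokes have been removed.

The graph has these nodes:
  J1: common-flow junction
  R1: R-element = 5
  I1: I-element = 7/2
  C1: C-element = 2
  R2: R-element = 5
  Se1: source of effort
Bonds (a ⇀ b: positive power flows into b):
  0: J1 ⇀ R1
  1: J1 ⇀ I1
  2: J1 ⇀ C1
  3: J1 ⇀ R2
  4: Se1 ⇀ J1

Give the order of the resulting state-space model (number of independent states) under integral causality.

2  (C1, I1 all integral)

#4 →J1  (Se1 (Se) sets effort on bond)
#1 →I1  (I1 outputs flow p/I1)
#0 →J1  (1-jn J1 has f-setter on 1)
#2 →J1  (J1: bond 1 brought flow, rest push out)
#3 →J1  (J1: bond 1 brought flow, rest push out)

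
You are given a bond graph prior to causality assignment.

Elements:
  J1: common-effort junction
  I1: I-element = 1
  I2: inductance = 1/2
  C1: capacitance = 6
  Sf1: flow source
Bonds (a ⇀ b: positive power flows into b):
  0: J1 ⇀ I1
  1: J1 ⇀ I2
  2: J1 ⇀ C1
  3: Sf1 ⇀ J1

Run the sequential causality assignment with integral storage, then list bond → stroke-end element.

bond 0 stroke→I1
bond 1 stroke→I2
bond 2 stroke→J1
bond 3 stroke→Sf1

β3 →Sf1  (Sf1: flow source, stroke at near end)
β0 →I1  (prefer integral on I1)
β1 →I2  (I2 integral (f out))
β2 →J1  (J1: last free bond brings effort in)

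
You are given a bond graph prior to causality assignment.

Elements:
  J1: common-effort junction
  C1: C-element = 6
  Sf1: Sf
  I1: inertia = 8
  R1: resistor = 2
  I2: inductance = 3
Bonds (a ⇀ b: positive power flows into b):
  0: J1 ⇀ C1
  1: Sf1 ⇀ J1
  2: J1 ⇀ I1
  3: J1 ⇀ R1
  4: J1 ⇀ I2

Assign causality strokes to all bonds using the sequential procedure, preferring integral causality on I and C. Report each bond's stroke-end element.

β1 stroke at Sf1  (Sf1: flow source, stroke at near end)
β0 stroke at J1  (C1 integral (e out))
β2 stroke at I1  (J1: bond 0 brought effort, rest push out)
β3 stroke at R1  (J1 effort already set via bond 0)
β4 stroke at I2  (J1: bond 0 brought effort, rest push out)

b0 stroke→J1
b1 stroke→Sf1
b2 stroke→I1
b3 stroke→R1
b4 stroke→I2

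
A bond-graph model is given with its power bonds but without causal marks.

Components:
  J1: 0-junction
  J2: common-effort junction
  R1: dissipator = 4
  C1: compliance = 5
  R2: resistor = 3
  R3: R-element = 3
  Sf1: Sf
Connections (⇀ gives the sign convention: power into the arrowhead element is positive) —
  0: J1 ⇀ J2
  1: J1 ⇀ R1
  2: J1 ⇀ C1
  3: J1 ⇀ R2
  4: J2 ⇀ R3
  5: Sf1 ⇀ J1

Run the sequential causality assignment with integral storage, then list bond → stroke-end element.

β5 stroke at Sf1  (Sf1: flow source, stroke at near end)
β2 stroke at J1  (C1 integral (e out))
β0 stroke at J2  (J1 effort already set via bond 2)
β1 stroke at R1  (J1: bond 2 brought effort, rest push out)
β3 stroke at R2  (common-e at J1 fixed by 2)
β4 stroke at R3  (common-e at J2 fixed by 0)

bond 0 →J2
bond 1 →R1
bond 2 →J1
bond 3 →R2
bond 4 →R3
bond 5 →Sf1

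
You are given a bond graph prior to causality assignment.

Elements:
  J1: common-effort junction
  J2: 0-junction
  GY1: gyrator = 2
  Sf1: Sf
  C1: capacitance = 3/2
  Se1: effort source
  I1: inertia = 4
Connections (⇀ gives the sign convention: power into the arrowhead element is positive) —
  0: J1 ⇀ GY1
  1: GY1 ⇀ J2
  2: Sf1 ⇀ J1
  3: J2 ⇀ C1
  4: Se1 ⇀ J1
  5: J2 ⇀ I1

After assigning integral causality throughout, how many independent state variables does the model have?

β2 stroke→Sf1  (source Sf1 imposes f)
β4 stroke→J1  (Se1 (Se) sets effort on bond)
β0 stroke→GY1  (J1 effort already set via bond 4)
β1 stroke→GY1  (through GY1, causality inverts; strokes same side of GY1)
β3 stroke→J2  (prefer integral on C1)
β5 stroke→I1  (0-jn J2 has e-setter on 3)

2  (C1, I1 all integral)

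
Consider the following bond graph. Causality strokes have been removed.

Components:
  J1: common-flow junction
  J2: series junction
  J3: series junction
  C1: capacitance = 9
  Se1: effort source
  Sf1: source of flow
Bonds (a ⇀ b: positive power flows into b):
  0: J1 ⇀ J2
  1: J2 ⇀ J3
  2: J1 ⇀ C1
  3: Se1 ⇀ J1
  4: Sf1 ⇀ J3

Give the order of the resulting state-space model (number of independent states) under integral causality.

1  (C1 all integral)

β3 →J1  (Se1 (Se) sets effort on bond)
β4 →Sf1  (Sf1: flow source, stroke at near end)
β1 →J3  (common-f at J3 fixed by 4)
β0 →J2  (1-jn J2 has f-setter on 1)
β2 →J1  (J1: bond 0 brought flow, rest push out)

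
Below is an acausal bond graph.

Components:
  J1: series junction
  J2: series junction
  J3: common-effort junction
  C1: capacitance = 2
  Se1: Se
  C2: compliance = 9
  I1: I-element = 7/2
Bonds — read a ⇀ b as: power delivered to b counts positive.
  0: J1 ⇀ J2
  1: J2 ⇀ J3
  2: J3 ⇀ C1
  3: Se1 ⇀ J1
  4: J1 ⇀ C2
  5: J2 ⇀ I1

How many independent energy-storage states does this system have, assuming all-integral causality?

bond 3 stroke→J1  (Se1 fixes effort; stroke away)
bond 2 stroke→J3  (C1 outputs effort q/C1)
bond 1 stroke→J2  (J3: bond 2 brought effort, rest push out)
bond 4 stroke→J1  (C2: C, integral causality)
bond 0 stroke→J2  (J1: last free bond brings flow in)
bond 5 stroke→I1  (only one flow-in slot at J2)

3  (C1, C2, I1 all integral)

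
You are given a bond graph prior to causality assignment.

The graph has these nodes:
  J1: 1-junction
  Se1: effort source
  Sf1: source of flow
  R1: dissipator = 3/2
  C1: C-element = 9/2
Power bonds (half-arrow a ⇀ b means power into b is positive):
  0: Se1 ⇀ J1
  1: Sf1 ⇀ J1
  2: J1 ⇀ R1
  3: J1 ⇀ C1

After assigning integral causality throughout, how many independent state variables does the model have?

b0 →J1  (Se1 fixes effort; stroke away)
b1 →Sf1  (Sf1 fixes flow; stroke at Sf1)
b2 →J1  (J1: bond 1 brought flow, rest push out)
b3 →J1  (J1 flow already set via bond 1)

1  (C1 all integral)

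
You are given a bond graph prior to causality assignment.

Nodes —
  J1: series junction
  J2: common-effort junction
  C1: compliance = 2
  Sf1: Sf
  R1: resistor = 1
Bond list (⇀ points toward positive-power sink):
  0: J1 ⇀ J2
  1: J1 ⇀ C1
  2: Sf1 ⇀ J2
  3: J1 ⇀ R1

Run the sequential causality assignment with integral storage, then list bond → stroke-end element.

#2 stroke→Sf1  (source Sf1 imposes f)
#0 stroke→J2  (J2 needs exactly one e-in)
#1 stroke→J1  (1-jn J1 has f-setter on 0)
#3 stroke→J1  (1-jn J1 has f-setter on 0)

#0 stroke→J2
#1 stroke→J1
#2 stroke→Sf1
#3 stroke→J1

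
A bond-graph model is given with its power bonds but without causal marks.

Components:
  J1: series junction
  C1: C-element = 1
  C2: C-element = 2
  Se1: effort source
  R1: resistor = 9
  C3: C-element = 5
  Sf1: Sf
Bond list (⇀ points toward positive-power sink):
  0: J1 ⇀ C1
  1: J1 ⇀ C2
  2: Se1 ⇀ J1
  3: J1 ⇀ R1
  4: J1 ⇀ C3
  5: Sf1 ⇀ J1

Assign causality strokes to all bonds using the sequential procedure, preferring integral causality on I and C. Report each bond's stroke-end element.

#2 stroke at J1  (Se1 (Se) sets effort on bond)
#5 stroke at Sf1  (Sf1 (Sf) sets flow on bond)
#0 stroke at J1  (1-jn J1 has f-setter on 5)
#1 stroke at J1  (common-f at J1 fixed by 5)
#3 stroke at J1  (common-f at J1 fixed by 5)
#4 stroke at J1  (J1 flow already set via bond 5)

#0 →J1
#1 →J1
#2 →J1
#3 →J1
#4 →J1
#5 →Sf1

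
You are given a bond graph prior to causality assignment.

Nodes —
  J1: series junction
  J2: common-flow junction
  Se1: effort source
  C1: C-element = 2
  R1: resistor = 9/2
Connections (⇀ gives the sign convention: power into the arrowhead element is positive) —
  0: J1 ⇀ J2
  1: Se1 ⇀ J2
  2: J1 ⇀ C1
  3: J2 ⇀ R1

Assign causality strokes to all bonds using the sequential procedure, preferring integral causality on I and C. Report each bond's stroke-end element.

b1 →J2  (Se1 (Se) sets effort on bond)
b2 →J1  (C1: C, integral causality)
b0 →J2  (J1 needs exactly one f-in)
b3 →R1  (J2 needs exactly one f-in)

bond 0 |J2
bond 1 |J2
bond 2 |J1
bond 3 |R1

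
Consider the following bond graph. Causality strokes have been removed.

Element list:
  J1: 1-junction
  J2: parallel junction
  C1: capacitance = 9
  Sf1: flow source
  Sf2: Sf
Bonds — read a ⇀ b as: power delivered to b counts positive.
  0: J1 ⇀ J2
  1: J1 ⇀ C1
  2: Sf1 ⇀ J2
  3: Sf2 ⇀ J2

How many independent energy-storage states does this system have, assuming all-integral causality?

b2 stroke→Sf1  (source Sf1 imposes f)
b3 stroke→Sf2  (Sf2 fixes flow; stroke at Sf2)
b0 stroke→J2  (closing 0-jn rule on J2)
b1 stroke→J1  (1-jn J1 has f-setter on 0)

1  (C1 all integral)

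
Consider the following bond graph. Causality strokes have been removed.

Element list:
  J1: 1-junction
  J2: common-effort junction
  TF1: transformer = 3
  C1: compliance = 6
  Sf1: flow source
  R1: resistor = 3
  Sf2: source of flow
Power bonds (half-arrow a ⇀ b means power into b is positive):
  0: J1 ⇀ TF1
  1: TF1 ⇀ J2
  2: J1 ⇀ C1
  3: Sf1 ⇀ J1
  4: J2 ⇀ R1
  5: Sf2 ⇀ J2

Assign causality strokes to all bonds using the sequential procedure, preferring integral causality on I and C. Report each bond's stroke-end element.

b0 →J1
b1 →TF1
b2 →J1
b3 →Sf1
b4 →J2
b5 →Sf2

b3 |Sf1  (Sf1: flow source, stroke at near end)
b5 |Sf2  (Sf2 fixes flow; stroke at Sf2)
b0 |J1  (1-jn J1 has f-setter on 3)
b2 |J1  (1-jn J1 has f-setter on 3)
b1 |TF1  (TF1 one-in-one-out from 0)
b4 |J2  (J2: last free bond brings effort in)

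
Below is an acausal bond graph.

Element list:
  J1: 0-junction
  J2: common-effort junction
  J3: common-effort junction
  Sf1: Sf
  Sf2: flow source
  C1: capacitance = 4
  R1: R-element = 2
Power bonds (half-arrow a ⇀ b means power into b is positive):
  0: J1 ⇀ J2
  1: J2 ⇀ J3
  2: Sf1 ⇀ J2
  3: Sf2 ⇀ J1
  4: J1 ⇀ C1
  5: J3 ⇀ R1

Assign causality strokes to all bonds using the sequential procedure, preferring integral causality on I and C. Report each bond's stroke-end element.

#0 stroke→J2
#1 stroke→J3
#2 stroke→Sf1
#3 stroke→Sf2
#4 stroke→J1
#5 stroke→R1

#2 stroke→Sf1  (Sf1 fixes flow; stroke at Sf1)
#3 stroke→Sf2  (source Sf2 imposes f)
#4 stroke→J1  (C1 outputs effort q/C1)
#0 stroke→J2  (J1: bond 4 brought effort, rest push out)
#1 stroke→J3  (J2 effort already set via bond 0)
#5 stroke→R1  (0-jn J3 has e-setter on 1)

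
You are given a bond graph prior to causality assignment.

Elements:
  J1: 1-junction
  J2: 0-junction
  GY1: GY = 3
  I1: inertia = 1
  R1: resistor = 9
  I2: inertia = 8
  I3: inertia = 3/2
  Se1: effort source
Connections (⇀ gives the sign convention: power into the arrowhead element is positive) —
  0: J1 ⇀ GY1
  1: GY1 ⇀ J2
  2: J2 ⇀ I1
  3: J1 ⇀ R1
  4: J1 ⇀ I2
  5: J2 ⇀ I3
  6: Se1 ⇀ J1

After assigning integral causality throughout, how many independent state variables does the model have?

3  (I1, I2, I3 all integral)

b6 |J1  (source Se1 imposes e)
b2 |I1  (I1 outputs flow p/I1)
b4 |I2  (prefer integral on I2)
b0 |J1  (J1: bond 4 brought flow, rest push out)
b3 |J1  (common-f at J1 fixed by 4)
b1 |J2  (GY GY1: same side as bond 0)
b5 |I3  (common-e at J2 fixed by 1)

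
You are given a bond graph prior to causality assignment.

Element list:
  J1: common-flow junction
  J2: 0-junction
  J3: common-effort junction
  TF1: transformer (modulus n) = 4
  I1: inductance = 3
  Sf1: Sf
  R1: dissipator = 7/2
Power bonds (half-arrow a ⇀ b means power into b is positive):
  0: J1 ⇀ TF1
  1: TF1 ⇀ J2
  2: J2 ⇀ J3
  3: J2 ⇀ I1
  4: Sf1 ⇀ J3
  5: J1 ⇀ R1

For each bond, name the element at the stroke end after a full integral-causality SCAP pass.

β0 stroke at TF1
β1 stroke at J2
β2 stroke at J3
β3 stroke at I1
β4 stroke at Sf1
β5 stroke at J1

bond 4 stroke→Sf1  (Sf1 (Sf) sets flow on bond)
bond 2 stroke→J3  (closing 0-jn rule on J3)
bond 3 stroke→I1  (I1 integral (f out))
bond 1 stroke→J2  (J2 needs exactly one e-in)
bond 0 stroke→TF1  (through TF1, causality passes straight; one stroke at TF1)
bond 5 stroke→J1  (common-f at J1 fixed by 0)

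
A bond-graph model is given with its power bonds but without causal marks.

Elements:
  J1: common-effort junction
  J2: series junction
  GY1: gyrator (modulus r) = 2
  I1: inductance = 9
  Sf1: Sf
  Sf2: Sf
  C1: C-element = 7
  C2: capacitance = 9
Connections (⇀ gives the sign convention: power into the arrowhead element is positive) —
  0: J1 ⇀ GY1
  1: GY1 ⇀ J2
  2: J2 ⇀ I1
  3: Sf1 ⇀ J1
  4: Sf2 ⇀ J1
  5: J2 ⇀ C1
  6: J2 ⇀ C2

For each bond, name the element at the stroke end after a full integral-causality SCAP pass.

β3 |Sf1  (Sf1 fixes flow; stroke at Sf1)
β4 |Sf2  (Sf2: flow source, stroke at near end)
β0 |J1  (closing 0-jn rule on J1)
β1 |J2  (GY1: gyrator matches bond 0)
β2 |I1  (I1 integral (f out))
β5 |J2  (J2: bond 2 brought flow, rest push out)
β6 |J2  (1-jn J2 has f-setter on 2)

b0 →J1
b1 →J2
b2 →I1
b3 →Sf1
b4 →Sf2
b5 →J2
b6 →J2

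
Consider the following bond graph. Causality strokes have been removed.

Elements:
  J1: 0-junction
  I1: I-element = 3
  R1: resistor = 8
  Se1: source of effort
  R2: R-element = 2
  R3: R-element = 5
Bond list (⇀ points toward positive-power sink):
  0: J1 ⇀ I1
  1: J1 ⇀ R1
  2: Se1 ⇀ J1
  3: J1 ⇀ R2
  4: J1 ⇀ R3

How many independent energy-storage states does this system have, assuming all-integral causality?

1  (I1 all integral)

β2 stroke at J1  (source Se1 imposes e)
β0 stroke at I1  (0-jn J1 has e-setter on 2)
β1 stroke at R1  (J1: bond 2 brought effort, rest push out)
β3 stroke at R2  (common-e at J1 fixed by 2)
β4 stroke at R3  (0-jn J1 has e-setter on 2)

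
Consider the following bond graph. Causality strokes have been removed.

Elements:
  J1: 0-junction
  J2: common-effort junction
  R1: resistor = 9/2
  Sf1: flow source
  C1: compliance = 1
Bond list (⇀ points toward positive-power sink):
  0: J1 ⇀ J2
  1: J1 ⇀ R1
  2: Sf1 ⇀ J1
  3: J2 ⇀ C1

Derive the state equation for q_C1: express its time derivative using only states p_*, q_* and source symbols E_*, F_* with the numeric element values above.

b2 stroke at Sf1  (Sf1 fixes flow; stroke at Sf1)
b3 stroke at J2  (C1: C, integral causality)
b0 stroke at J1  (common-e at J2 fixed by 3)
b1 stroke at R1  (J1 effort already set via bond 0)

dq_C1/dt = F_Sf1 - 2*q_C1/9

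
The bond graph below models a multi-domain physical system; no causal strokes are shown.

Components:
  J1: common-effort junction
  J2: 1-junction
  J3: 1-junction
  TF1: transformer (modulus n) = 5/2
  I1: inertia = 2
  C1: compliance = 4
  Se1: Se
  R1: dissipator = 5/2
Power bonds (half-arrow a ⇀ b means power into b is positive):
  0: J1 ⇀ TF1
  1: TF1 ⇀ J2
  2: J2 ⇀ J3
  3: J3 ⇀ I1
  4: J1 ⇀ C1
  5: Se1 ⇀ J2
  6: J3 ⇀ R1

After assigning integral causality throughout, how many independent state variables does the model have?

2  (C1, I1 all integral)

b5 |J2  (Se1: effort source, stroke at far end)
b3 |I1  (I1 outputs flow p/I1)
b2 |J3  (J3 flow already set via bond 3)
b6 |J3  (common-f at J3 fixed by 3)
b1 |J2  (common-f at J2 fixed by 2)
b0 |TF1  (TF1 one-in-one-out from 1)
b4 |J1  (J1: last free bond brings effort in)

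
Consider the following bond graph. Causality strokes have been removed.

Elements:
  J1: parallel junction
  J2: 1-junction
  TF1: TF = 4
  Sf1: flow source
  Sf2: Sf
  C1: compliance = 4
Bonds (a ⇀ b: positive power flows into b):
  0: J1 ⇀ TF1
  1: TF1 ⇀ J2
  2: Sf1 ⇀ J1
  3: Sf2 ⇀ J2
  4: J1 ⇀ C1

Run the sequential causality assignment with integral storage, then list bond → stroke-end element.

b2 |Sf1  (source Sf1 imposes f)
b3 |Sf2  (source Sf2 imposes f)
b1 |J2  (common-f at J2 fixed by 3)
b0 |TF1  (TF TF1: opposite of bond 1)
b4 |J1  (only one effort-in slot at J1)

bond 0 |TF1
bond 1 |J2
bond 2 |Sf1
bond 3 |Sf2
bond 4 |J1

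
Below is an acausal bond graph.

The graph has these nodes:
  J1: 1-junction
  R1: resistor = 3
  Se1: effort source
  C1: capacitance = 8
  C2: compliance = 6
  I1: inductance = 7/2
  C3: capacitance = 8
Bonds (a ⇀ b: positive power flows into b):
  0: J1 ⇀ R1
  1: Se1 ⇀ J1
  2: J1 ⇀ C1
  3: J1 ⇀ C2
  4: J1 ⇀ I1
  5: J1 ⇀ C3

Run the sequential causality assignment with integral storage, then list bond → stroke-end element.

bond 1 →J1  (source Se1 imposes e)
bond 2 →J1  (C1 integral (e out))
bond 3 →J1  (prefer integral on C2)
bond 4 →I1  (I1: I, integral causality)
bond 0 →J1  (1-jn J1 has f-setter on 4)
bond 5 →J1  (common-f at J1 fixed by 4)

β0 stroke at J1
β1 stroke at J1
β2 stroke at J1
β3 stroke at J1
β4 stroke at I1
β5 stroke at J1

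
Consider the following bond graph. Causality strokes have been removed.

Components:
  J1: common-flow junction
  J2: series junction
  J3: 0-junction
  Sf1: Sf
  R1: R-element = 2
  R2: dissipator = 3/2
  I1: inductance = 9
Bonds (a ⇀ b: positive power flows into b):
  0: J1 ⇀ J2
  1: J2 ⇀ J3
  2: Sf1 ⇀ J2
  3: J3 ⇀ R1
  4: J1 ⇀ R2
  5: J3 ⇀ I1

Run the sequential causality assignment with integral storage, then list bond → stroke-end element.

β0 stroke→J2
β1 stroke→J2
β2 stroke→Sf1
β3 stroke→J3
β4 stroke→J1
β5 stroke→I1

β2 stroke→Sf1  (source Sf1 imposes f)
β0 stroke→J2  (J2: bond 2 brought flow, rest push out)
β1 stroke→J2  (1-jn J2 has f-setter on 2)
β4 stroke→J1  (J1 flow already set via bond 0)
β5 stroke→I1  (prefer integral on I1)
β3 stroke→J3  (closing 0-jn rule on J3)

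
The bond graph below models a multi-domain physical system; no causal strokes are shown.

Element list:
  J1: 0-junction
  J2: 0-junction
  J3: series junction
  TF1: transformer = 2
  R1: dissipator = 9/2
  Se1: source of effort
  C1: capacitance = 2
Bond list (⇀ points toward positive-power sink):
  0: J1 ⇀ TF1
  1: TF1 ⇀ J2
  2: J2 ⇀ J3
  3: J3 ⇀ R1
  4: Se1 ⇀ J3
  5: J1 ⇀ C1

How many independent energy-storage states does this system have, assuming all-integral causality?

1  (C1 all integral)

bond 4 stroke at J3  (Se1: effort source, stroke at far end)
bond 5 stroke at J1  (C1: C, integral causality)
bond 0 stroke at TF1  (common-e at J1 fixed by 5)
bond 1 stroke at J2  (TF TF1: opposite of bond 0)
bond 2 stroke at J3  (0-jn J2 has e-setter on 1)
bond 3 stroke at R1  (J3 needs exactly one f-in)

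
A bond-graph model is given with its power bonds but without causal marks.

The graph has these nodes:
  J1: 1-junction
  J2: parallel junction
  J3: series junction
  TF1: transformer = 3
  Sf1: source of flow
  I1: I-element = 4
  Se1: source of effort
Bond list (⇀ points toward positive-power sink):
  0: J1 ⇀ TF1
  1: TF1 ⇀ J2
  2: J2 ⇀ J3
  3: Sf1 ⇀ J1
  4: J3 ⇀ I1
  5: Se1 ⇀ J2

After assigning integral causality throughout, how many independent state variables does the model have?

b3 stroke→Sf1  (Sf1: flow source, stroke at near end)
b5 stroke→J2  (source Se1 imposes e)
b0 stroke→J1  (common-f at J1 fixed by 3)
b1 stroke→TF1  (0-jn J2 has e-setter on 5)
b2 stroke→J3  (J2: bond 5 brought effort, rest push out)
b4 stroke→I1  (only one flow-in slot at J3)

1  (I1 all integral)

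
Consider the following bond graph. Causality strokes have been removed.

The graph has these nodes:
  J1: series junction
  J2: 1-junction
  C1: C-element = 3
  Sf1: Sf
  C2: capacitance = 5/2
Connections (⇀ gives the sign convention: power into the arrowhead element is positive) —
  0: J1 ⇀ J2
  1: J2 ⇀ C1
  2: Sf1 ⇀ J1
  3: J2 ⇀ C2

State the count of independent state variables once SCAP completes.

β2 |Sf1  (source Sf1 imposes f)
β0 |J1  (J1 flow already set via bond 2)
β1 |J2  (J2: bond 0 brought flow, rest push out)
β3 |J2  (J2: bond 0 brought flow, rest push out)

2  (C1, C2 all integral)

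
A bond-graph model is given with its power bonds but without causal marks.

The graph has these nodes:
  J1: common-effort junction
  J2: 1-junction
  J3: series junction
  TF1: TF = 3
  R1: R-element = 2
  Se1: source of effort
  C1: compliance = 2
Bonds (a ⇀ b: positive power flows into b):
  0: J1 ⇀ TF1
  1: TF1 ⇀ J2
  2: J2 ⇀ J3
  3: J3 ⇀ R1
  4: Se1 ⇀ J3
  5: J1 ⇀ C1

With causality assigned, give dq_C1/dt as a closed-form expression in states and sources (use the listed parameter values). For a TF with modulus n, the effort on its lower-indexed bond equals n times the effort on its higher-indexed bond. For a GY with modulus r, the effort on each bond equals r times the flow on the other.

β4 stroke→J3  (Se1 (Se) sets effort on bond)
β5 stroke→J1  (C1 integral (e out))
β0 stroke→TF1  (J1: bond 5 brought effort, rest push out)
β1 stroke→J2  (TF1 one-in-one-out from 0)
β2 stroke→J3  (only one flow-in slot at J2)
β3 stroke→R1  (closing 1-jn rule on J3)

dq_C1/dt = -E_Se1/6 - q_C1/36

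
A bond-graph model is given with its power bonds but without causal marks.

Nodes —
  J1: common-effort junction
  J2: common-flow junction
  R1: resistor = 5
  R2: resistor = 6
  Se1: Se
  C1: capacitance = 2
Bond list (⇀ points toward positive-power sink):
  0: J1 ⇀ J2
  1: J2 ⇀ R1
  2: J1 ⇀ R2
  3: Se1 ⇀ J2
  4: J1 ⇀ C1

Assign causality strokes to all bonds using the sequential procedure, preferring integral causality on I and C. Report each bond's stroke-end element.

bond 3 stroke at J2  (source Se1 imposes e)
bond 4 stroke at J1  (prefer integral on C1)
bond 0 stroke at J2  (0-jn J1 has e-setter on 4)
bond 2 stroke at R2  (J1 effort already set via bond 4)
bond 1 stroke at R1  (only one flow-in slot at J2)

b0 |J2
b1 |R1
b2 |R2
b3 |J2
b4 |J1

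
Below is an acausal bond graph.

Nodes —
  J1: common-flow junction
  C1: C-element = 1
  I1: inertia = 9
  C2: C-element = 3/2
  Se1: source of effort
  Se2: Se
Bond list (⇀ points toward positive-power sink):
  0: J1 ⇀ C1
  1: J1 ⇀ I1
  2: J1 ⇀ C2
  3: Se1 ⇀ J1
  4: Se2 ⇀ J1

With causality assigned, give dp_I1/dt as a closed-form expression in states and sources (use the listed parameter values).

#3 stroke at J1  (source Se1 imposes e)
#4 stroke at J1  (Se2 fixes effort; stroke away)
#0 stroke at J1  (C1: C, integral causality)
#1 stroke at I1  (prefer integral on I1)
#2 stroke at J1  (common-f at J1 fixed by 1)

dp_I1/dt = E_Se1 + E_Se2 - q_C1 - 2*q_C2/3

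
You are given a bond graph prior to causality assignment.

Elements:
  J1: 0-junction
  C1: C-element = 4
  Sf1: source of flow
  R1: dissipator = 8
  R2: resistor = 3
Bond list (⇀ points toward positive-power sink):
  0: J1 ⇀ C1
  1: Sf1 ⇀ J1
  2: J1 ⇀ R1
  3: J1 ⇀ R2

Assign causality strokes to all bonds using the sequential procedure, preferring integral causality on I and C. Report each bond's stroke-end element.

β1 |Sf1  (Sf1: flow source, stroke at near end)
β0 |J1  (prefer integral on C1)
β2 |R1  (0-jn J1 has e-setter on 0)
β3 |R2  (0-jn J1 has e-setter on 0)

bond 0 stroke→J1
bond 1 stroke→Sf1
bond 2 stroke→R1
bond 3 stroke→R2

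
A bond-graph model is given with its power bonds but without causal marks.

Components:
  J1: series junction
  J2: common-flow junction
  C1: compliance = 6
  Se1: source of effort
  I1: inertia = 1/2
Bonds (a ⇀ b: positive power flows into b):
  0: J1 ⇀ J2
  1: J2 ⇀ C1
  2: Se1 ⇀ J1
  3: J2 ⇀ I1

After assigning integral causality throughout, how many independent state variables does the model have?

2  (C1, I1 all integral)

β2 →J1  (source Se1 imposes e)
β0 →J2  (closing 1-jn rule on J1)
β1 →J2  (C1: C, integral causality)
β3 →I1  (J2 needs exactly one f-in)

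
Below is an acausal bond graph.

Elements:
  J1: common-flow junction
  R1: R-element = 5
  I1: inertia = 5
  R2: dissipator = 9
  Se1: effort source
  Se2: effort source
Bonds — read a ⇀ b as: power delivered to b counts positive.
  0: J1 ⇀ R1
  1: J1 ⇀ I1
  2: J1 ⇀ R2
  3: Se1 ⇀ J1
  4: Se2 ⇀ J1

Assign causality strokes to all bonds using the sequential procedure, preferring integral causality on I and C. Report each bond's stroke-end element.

bond 3 stroke→J1  (source Se1 imposes e)
bond 4 stroke→J1  (Se2: effort source, stroke at far end)
bond 1 stroke→I1  (prefer integral on I1)
bond 0 stroke→J1  (common-f at J1 fixed by 1)
bond 2 stroke→J1  (J1: bond 1 brought flow, rest push out)

b0 |J1
b1 |I1
b2 |J1
b3 |J1
b4 |J1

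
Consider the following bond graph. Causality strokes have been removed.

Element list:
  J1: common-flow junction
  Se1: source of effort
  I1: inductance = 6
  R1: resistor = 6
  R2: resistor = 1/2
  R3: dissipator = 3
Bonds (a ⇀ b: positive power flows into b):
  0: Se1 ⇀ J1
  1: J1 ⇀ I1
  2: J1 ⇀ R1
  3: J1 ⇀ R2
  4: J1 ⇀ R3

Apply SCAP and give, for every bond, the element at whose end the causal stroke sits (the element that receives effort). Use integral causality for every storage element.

bond 0 →J1
bond 1 →I1
bond 2 →J1
bond 3 →J1
bond 4 →J1

bond 0 stroke→J1  (Se1 fixes effort; stroke away)
bond 1 stroke→I1  (I1 integral (f out))
bond 2 stroke→J1  (J1: bond 1 brought flow, rest push out)
bond 3 stroke→J1  (J1 flow already set via bond 1)
bond 4 stroke→J1  (1-jn J1 has f-setter on 1)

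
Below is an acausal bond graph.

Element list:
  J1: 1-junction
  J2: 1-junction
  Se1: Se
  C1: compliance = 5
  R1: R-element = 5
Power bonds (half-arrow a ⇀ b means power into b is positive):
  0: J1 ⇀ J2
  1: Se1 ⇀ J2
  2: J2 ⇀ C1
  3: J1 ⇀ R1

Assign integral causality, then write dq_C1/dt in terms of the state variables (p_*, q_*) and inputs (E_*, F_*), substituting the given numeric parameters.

dq_C1/dt = E_Se1/5 - q_C1/25

bond 1 |J2  (Se1 (Se) sets effort on bond)
bond 2 |J2  (C1: C, integral causality)
bond 0 |J1  (closing 1-jn rule on J2)
bond 3 |R1  (closing 1-jn rule on J1)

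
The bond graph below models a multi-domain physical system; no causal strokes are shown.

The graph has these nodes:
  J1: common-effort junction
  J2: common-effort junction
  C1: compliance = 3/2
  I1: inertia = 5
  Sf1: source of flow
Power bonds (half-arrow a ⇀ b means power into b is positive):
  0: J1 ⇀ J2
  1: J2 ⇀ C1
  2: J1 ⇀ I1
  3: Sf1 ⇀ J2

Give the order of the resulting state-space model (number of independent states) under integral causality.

β3 →Sf1  (Sf1: flow source, stroke at near end)
β1 →J2  (C1: C, integral causality)
β0 →J1  (J2 effort already set via bond 1)
β2 →I1  (J1: bond 0 brought effort, rest push out)

2  (C1, I1 all integral)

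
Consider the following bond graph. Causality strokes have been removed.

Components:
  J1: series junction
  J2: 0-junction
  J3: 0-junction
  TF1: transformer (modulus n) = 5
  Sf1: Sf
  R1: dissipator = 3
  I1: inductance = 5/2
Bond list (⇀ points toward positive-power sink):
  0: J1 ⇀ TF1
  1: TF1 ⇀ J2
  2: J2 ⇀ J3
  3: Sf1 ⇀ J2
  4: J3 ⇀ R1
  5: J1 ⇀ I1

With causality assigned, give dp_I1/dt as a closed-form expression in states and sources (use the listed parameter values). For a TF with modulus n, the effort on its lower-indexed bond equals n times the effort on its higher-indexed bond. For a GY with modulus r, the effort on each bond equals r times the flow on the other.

b3 →Sf1  (source Sf1 imposes f)
b5 →I1  (I1 outputs flow p/I1)
b0 →J1  (J1: bond 5 brought flow, rest push out)
b1 →TF1  (through TF1, causality passes straight; one stroke at TF1)
b2 →J2  (J2: last free bond brings effort in)
b4 →J3  (only one effort-in slot at J3)

dp_I1/dt = -15*F_Sf1 - 30*p_I1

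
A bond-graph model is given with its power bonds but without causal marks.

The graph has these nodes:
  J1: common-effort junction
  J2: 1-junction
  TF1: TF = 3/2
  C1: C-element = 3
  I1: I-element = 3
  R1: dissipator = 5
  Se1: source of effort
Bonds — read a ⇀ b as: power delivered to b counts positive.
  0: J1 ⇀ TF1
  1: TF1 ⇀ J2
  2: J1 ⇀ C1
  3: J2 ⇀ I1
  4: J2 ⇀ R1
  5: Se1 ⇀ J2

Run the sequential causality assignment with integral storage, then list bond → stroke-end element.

β5 |J2  (Se1 (Se) sets effort on bond)
β2 |J1  (C1 outputs effort q/C1)
β0 |TF1  (0-jn J1 has e-setter on 2)
β1 |J2  (TF1 one-in-one-out from 0)
β3 |I1  (I1: I, integral causality)
β4 |J2  (common-f at J2 fixed by 3)

β0 stroke at TF1
β1 stroke at J2
β2 stroke at J1
β3 stroke at I1
β4 stroke at J2
β5 stroke at J2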